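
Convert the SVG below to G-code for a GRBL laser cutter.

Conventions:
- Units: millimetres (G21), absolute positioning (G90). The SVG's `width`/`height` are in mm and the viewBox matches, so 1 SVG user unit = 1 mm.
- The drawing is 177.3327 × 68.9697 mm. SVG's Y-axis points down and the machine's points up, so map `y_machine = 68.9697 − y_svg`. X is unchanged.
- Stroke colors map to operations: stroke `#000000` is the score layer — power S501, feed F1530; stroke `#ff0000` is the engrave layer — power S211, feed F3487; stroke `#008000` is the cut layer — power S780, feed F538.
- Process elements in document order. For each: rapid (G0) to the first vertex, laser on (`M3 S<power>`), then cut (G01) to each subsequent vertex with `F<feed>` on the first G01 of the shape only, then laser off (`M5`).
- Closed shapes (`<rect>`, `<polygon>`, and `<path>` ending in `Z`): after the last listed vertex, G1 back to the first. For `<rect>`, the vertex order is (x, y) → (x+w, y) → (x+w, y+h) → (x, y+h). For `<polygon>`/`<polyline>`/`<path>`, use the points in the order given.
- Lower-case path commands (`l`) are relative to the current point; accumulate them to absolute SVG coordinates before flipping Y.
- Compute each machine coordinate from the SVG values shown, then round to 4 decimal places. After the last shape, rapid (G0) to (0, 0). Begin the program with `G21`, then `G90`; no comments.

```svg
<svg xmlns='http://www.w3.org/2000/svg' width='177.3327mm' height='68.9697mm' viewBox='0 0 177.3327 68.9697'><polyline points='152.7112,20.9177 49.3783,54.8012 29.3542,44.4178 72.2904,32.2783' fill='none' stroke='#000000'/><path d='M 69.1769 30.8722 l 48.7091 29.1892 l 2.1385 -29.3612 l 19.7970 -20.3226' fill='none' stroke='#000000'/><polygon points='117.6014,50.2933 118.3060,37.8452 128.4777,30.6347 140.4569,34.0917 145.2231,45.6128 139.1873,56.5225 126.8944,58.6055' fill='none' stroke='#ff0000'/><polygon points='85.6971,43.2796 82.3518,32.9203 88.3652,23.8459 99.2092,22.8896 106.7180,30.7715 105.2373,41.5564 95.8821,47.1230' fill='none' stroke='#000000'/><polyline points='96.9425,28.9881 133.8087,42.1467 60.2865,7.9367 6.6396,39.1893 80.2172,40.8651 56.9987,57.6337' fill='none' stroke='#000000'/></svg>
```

1 u = 1 mm; y_m = 68.9697 − y.

[1] `<polyline>` open polyline, #000000→score S501 F1530: (152.7112,48.0520) → (49.3783,14.1685) → (29.3542,24.5519) → (72.2904,36.6914)

[2] `<path>` open polyline, #000000→score S501 F1530: (69.1769,38.0975) → (117.8860,8.9083) → (120.0245,38.2695) → (139.8215,58.5921)

[3] `<polygon>` regular polygon, #ff0000→engrave S211 F3487: (117.6014,18.6764) → (118.3060,31.1245) → (128.4777,38.3350) → (140.4569,34.8780) → (145.2231,23.3569) → (139.1873,12.4472) → (126.8944,10.3642) → (117.6014,18.6764) (closed)

[4] `<polygon>` regular polygon, #000000→score S501 F1530: (85.6971,25.6901) → (82.3518,36.0494) → (88.3652,45.1238) → (99.2092,46.0801) → (106.7180,38.1982) → (105.2373,27.4133) → (95.8821,21.8467) → (85.6971,25.6901) (closed)

[5] `<polyline>` open polyline, #000000→score S501 F1530: (96.9425,39.9816) → (133.8087,26.8230) → (60.2865,61.0330) → (6.6396,29.7804) → (80.2172,28.1046) → (56.9987,11.3360)

G21
G90
G0 X152.7112 Y48.0520
M3 S501
G01 X49.3783 Y14.1685 F1530
G01 X29.3542 Y24.5519
G01 X72.2904 Y36.6914
M5
G0 X69.1769 Y38.0975
M3 S501
G01 X117.8860 Y8.9083 F1530
G01 X120.0245 Y38.2695
G01 X139.8215 Y58.5921
M5
G0 X117.6014 Y18.6764
M3 S211
G01 X118.3060 Y31.1245 F3487
G01 X128.4777 Y38.3350
G01 X140.4569 Y34.8780
G01 X145.2231 Y23.3569
G01 X139.1873 Y12.4472
G01 X126.8944 Y10.3642
G01 X117.6014 Y18.6764
M5
G0 X85.6971 Y25.6901
M3 S501
G01 X82.3518 Y36.0494 F1530
G01 X88.3652 Y45.1238
G01 X99.2092 Y46.0801
G01 X106.7180 Y38.1982
G01 X105.2373 Y27.4133
G01 X95.8821 Y21.8467
G01 X85.6971 Y25.6901
M5
G0 X96.9425 Y39.9816
M3 S501
G01 X133.8087 Y26.8230 F1530
G01 X60.2865 Y61.0330
G01 X6.6396 Y29.7804
G01 X80.2172 Y28.1046
G01 X56.9987 Y11.3360
M5
G0 X0.0000 Y0.0000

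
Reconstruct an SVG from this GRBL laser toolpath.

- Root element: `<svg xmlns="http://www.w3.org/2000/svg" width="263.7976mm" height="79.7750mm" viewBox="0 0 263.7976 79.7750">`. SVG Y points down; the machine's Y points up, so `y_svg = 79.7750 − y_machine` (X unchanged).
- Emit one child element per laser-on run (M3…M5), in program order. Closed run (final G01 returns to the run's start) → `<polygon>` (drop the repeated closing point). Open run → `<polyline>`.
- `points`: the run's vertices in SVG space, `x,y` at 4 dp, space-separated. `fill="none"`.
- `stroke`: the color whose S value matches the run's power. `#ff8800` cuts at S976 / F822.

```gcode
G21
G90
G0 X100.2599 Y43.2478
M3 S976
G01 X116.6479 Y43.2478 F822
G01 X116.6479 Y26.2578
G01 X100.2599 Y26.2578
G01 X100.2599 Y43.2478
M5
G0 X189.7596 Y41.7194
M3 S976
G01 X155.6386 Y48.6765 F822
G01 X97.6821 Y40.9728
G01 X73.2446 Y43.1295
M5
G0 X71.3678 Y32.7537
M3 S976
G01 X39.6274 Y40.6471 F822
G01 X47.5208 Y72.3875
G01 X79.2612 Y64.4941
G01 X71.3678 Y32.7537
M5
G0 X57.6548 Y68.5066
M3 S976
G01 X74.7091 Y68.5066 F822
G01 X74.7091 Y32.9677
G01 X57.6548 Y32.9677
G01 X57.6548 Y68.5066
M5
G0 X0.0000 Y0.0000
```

Machine Y-up, SVG Y-down with viewBox height 79.7750, so y_svg = 79.7750 − y_machine; X carries over. Every run uses S976, so all elements get stroke `#ff8800` (cut).

Run 1: The run returns to its start, so emit a `<polygon>` with points (Y-flipped): 100.2599,36.5272 116.6479,36.5272 116.6479,53.5172 100.2599,53.5172.

Run 2: The run is open, so emit a `<polyline>` with points (Y-flipped): 189.7596,38.0556 155.6386,31.0985 97.6821,38.8022 73.2446,36.6455.

Run 3: The run returns to its start, so emit a `<polygon>` with points (Y-flipped): 71.3678,47.0213 39.6274,39.1279 47.5208,7.3875 79.2612,15.2809.

Run 4: The run returns to its start, so emit a `<polygon>` with points (Y-flipped): 57.6548,11.2684 74.7091,11.2684 74.7091,46.8073 57.6548,46.8073.

<svg xmlns="http://www.w3.org/2000/svg" width="263.7976mm" height="79.7750mm" viewBox="0 0 263.7976 79.7750">
  <polygon points="100.2599,36.5272 116.6479,36.5272 116.6479,53.5172 100.2599,53.5172" fill="none" stroke="#ff8800"/>
  <polyline points="189.7596,38.0556 155.6386,31.0985 97.6821,38.8022 73.2446,36.6455" fill="none" stroke="#ff8800"/>
  <polygon points="71.3678,47.0213 39.6274,39.1279 47.5208,7.3875 79.2612,15.2809" fill="none" stroke="#ff8800"/>
  <polygon points="57.6548,11.2684 74.7091,11.2684 74.7091,46.8073 57.6548,46.8073" fill="none" stroke="#ff8800"/>
</svg>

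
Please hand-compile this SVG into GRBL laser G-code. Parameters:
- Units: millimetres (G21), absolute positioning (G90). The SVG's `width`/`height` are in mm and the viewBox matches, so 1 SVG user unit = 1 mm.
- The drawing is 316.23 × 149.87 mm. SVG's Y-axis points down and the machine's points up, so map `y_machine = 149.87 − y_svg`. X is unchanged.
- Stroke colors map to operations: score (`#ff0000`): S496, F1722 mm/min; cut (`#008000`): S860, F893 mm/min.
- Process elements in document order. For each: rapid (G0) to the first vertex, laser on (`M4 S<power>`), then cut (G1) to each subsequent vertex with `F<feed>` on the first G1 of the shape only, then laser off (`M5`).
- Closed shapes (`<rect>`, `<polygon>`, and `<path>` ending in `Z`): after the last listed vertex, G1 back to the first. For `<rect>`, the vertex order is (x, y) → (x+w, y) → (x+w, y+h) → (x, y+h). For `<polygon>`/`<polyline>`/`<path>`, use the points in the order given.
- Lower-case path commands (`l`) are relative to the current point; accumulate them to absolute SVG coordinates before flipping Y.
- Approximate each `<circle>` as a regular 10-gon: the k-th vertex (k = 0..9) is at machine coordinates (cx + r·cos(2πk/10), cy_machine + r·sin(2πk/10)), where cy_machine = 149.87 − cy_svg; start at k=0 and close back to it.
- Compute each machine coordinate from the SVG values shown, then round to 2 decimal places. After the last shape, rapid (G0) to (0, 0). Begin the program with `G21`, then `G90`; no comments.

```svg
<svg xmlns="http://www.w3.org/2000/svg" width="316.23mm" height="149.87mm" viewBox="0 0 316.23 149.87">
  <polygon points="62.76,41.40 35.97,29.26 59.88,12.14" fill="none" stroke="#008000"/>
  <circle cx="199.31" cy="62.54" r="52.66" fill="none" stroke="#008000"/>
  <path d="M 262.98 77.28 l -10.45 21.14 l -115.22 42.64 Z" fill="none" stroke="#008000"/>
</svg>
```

viewBox `0 0 316.23 149.87` with mm width/height → 1 unit = 1 mm. Flip: y_m = 149.87 − y_svg.

**Shape 1** — `<polygon>` regular polygon, stroke `#008000` → cut (S860, F893). Machine vertices: (62.76,108.47) → (35.97,120.61) → (59.88,137.73) → (62.76,108.47). Closed: final G1 returns to the first vertex.

**Shape 2** — `<circle>` circle, stroke `#008000` → cut (S860, F893). Machine vertices: (251.97,87.33) → (241.91,118.28) → (215.58,137.41) → (183.04,137.41) → (156.71,118.28) → (146.65,87.33) → (156.71,56.38) → (183.04,37.25) → (215.58,37.25) → (241.91,56.38) → (251.97,87.33). Closed: final G1 returns to the first vertex.

**Shape 3** — `<path>` closed polygon, stroke `#008000` → cut (S860, F893). Machine vertices: (262.98,72.59) → (252.53,51.45) → (137.31,8.81) → (262.98,72.59). Closed: final G1 returns to the first vertex.

G21
G90
G0 X62.76 Y108.47
M4 S860
G1 X35.97 Y120.61 F893
G1 X59.88 Y137.73
G1 X62.76 Y108.47
M5
G0 X251.97 Y87.33
M4 S860
G1 X241.91 Y118.28 F893
G1 X215.58 Y137.41
G1 X183.04 Y137.41
G1 X156.71 Y118.28
G1 X146.65 Y87.33
G1 X156.71 Y56.38
G1 X183.04 Y37.25
G1 X215.58 Y37.25
G1 X241.91 Y56.38
G1 X251.97 Y87.33
M5
G0 X262.98 Y72.59
M4 S860
G1 X252.53 Y51.45 F893
G1 X137.31 Y8.81
G1 X262.98 Y72.59
M5
G0 X0.00 Y0.00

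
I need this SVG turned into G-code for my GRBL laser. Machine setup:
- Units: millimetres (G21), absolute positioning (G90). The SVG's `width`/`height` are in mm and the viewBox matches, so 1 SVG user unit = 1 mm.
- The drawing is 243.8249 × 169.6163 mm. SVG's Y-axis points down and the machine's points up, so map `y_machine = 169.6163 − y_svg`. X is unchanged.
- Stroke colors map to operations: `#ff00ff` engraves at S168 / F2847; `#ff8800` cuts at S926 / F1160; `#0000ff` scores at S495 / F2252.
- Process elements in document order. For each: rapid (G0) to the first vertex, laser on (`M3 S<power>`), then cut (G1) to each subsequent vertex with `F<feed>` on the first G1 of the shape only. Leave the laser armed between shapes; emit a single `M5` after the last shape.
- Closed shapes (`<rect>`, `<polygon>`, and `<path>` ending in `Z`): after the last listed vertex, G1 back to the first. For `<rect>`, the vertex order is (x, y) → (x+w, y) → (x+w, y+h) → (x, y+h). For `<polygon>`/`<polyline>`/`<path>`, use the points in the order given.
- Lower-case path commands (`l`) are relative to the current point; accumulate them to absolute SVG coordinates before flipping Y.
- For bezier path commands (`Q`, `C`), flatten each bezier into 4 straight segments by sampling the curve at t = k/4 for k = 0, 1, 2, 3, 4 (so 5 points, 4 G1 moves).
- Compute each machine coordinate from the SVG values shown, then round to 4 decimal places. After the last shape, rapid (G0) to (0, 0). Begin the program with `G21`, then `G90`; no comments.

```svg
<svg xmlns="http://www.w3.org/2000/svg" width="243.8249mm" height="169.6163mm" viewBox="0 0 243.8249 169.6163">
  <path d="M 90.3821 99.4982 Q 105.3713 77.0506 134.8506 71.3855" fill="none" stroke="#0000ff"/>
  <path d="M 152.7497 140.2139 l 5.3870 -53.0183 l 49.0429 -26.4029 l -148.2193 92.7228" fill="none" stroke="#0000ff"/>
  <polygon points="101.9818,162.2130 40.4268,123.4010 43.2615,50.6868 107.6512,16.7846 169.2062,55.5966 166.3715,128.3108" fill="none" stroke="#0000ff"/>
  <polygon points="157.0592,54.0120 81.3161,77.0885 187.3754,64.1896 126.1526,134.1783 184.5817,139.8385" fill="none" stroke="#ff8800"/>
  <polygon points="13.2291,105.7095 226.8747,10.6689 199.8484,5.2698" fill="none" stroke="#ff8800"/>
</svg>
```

viewBox `0 0 243.8249 169.6163` with mm width/height → 1 unit = 1 mm. Flip: y_m = 169.6163 − y_svg.

**Shape 1** — `<path>` quadratic bezier, stroke `#0000ff` → score (S495, F2252). Control points (SVG): P0=(90.3821,99.4982), P1=(105.3713,77.0506), P2=(134.8506,71.3855); sampled at t=k/4. Machine vertices: (90.3821,70.1181) → (98.7823,80.2930) → (108.9938,88.3701) → (121.0166,94.3493) → (134.8506,98.2308). Open path.

**Shape 2** — `<path>` open polyline, stroke `#0000ff` → score (S495, F2252). Machine vertices: (152.7497,29.4024) → (158.1367,82.4207) → (207.1796,108.8236) → (58.9603,16.1008). Open path.

**Shape 3** — `<polygon>` regular polygon, stroke `#0000ff` → score (S495, F2252). Machine vertices: (101.9818,7.4033) → (40.4268,46.2153) → (43.2615,118.9295) → (107.6512,152.8317) → (169.2062,114.0197) → (166.3715,41.3055) → (101.9818,7.4033). Closed: final G1 returns to the first vertex.

**Shape 4** — `<polygon>` closed polygon, stroke `#ff8800` → cut (S926, F1160). Machine vertices: (157.0592,115.6043) → (81.3161,92.5278) → (187.3754,105.4267) → (126.1526,35.4380) → (184.5817,29.7778) → (157.0592,115.6043). Closed: final G1 returns to the first vertex.

**Shape 5** — `<polygon>` closed polygon, stroke `#ff8800` → cut (S926, F1160). Machine vertices: (13.2291,63.9068) → (226.8747,158.9474) → (199.8484,164.3465) → (13.2291,63.9068). Closed: final G1 returns to the first vertex.

G21
G90
G0 X90.3821 Y70.1181
M3 S495
G1 X98.7823 Y80.2930 F2252
G1 X108.9938 Y88.3701
G1 X121.0166 Y94.3493
G1 X134.8506 Y98.2308
G0 X152.7497 Y29.4024
M3 S495
G1 X158.1367 Y82.4207 F2252
G1 X207.1796 Y108.8236
G1 X58.9603 Y16.1008
G0 X101.9818 Y7.4033
M3 S495
G1 X40.4268 Y46.2153 F2252
G1 X43.2615 Y118.9295
G1 X107.6512 Y152.8317
G1 X169.2062 Y114.0197
G1 X166.3715 Y41.3055
G1 X101.9818 Y7.4033
G0 X157.0592 Y115.6043
M3 S926
G1 X81.3161 Y92.5278 F1160
G1 X187.3754 Y105.4267
G1 X126.1526 Y35.4380
G1 X184.5817 Y29.7778
G1 X157.0592 Y115.6043
G0 X13.2291 Y63.9068
M3 S926
G1 X226.8747 Y158.9474 F1160
G1 X199.8484 Y164.3465
G1 X13.2291 Y63.9068
M5
G0 X0.0000 Y0.0000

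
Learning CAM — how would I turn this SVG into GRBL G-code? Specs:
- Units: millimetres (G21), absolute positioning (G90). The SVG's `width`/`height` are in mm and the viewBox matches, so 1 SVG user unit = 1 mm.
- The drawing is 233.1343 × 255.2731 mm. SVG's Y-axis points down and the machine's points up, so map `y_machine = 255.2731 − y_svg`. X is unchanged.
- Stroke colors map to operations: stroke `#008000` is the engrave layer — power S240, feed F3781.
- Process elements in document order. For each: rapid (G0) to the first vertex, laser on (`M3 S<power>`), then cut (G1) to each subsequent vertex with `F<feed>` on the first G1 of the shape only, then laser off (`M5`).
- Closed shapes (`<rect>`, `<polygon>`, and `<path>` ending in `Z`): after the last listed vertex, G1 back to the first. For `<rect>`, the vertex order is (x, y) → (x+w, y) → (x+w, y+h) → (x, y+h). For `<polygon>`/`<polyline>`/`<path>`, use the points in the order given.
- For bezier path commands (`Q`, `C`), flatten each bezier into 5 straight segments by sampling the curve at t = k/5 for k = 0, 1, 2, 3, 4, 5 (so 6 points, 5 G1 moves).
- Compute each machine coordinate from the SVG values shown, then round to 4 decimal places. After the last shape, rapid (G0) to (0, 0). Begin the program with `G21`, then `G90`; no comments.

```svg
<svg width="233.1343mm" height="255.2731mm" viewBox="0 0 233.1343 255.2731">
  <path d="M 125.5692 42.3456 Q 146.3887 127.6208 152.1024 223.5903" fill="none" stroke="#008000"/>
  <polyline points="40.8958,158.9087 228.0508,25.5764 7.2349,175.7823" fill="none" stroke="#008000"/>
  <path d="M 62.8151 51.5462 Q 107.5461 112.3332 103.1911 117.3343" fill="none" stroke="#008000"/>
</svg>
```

G21
G90
G0 X125.5692 Y212.9275
M3 S240
G1 X133.2928 Y178.3896 F3781
G1 X139.8079 Y142.9963
G1 X145.1145 Y106.7473
G1 X149.2127 Y69.6428
G1 X152.1024 Y31.6828
M5
G0 X40.8958 Y96.3644
M3 S240
G1 X228.0508 Y229.6967 F3781
G1 X7.2349 Y79.4908
M5
G0 X62.8151 Y203.7269
M3 S240
G1 X78.7441 Y181.6435 F3781
G1 X90.7461 Y164.0230
G1 X98.8213 Y150.8654
G1 X102.9697 Y142.1707
G1 X103.1911 Y137.9388
M5
G0 X0.0000 Y0.0000

viewBox `0 0 233.1343 255.2731` with mm width/height → 1 unit = 1 mm. Flip: y_m = 255.2731 − y_svg.

**Shape 1** — `<path>` quadratic bezier, stroke `#008000` → engrave (S240, F3781). Control points (SVG): P0=(125.5692,42.3456), P1=(146.3887,127.6208), P2=(152.1024,223.5903); sampled at t=k/5. Machine vertices: (125.5692,212.9275) → (133.2928,178.3896) → (139.8079,142.9963) → (145.1145,106.7473) → (149.2127,69.6428) → (152.1024,31.6828). Open path.

**Shape 2** — `<polyline>` open polyline, stroke `#008000` → engrave (S240, F3781). Machine vertices: (40.8958,96.3644) → (228.0508,229.6967) → (7.2349,79.4908). Open path.

**Shape 3** — `<path>` quadratic bezier, stroke `#008000` → engrave (S240, F3781). Control points (SVG): P0=(62.8151,51.5462), P1=(107.5461,112.3332), P2=(103.1911,117.3343); sampled at t=k/5. Machine vertices: (62.8151,203.7269) → (78.7441,181.6435) → (90.7461,164.0230) → (98.8213,150.8654) → (102.9697,142.1707) → (103.1911,137.9388). Open path.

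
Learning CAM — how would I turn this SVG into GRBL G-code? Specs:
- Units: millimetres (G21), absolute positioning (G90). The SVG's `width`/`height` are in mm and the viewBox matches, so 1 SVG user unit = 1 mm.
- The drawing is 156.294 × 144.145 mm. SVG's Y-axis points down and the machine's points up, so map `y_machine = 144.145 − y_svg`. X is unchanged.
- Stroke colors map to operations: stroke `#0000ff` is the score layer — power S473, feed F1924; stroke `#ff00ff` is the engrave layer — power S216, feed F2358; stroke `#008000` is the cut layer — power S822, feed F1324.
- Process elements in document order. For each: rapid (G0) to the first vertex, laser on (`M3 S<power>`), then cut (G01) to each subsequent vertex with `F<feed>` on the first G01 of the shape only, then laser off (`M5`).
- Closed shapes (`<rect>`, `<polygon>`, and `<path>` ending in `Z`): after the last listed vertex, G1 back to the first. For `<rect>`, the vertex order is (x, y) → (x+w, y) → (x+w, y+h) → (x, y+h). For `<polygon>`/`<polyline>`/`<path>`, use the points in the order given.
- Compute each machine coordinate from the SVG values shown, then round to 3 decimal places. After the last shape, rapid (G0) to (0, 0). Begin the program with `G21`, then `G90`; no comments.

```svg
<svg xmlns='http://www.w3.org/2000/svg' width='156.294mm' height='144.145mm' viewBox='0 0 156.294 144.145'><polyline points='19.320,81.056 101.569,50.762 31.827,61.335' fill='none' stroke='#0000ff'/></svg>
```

G21
G90
G0 X19.320 Y63.089
M3 S473
G01 X101.569 Y93.383 F1924
G01 X31.827 Y82.810
M5
G0 X0.000 Y0.000

Since the viewBox matches the mm dimensions, user units are millimetres directly. The only transform is the Y-flip y_m = 144.145 − y_svg.

Shape 1 is a open polyline drawn with `<polyline>`. Its stroke #0000ff means score at S473, F1924. After flipping Y the toolpath is (19.320,63.089) → (101.569,93.383) → (31.827,82.810).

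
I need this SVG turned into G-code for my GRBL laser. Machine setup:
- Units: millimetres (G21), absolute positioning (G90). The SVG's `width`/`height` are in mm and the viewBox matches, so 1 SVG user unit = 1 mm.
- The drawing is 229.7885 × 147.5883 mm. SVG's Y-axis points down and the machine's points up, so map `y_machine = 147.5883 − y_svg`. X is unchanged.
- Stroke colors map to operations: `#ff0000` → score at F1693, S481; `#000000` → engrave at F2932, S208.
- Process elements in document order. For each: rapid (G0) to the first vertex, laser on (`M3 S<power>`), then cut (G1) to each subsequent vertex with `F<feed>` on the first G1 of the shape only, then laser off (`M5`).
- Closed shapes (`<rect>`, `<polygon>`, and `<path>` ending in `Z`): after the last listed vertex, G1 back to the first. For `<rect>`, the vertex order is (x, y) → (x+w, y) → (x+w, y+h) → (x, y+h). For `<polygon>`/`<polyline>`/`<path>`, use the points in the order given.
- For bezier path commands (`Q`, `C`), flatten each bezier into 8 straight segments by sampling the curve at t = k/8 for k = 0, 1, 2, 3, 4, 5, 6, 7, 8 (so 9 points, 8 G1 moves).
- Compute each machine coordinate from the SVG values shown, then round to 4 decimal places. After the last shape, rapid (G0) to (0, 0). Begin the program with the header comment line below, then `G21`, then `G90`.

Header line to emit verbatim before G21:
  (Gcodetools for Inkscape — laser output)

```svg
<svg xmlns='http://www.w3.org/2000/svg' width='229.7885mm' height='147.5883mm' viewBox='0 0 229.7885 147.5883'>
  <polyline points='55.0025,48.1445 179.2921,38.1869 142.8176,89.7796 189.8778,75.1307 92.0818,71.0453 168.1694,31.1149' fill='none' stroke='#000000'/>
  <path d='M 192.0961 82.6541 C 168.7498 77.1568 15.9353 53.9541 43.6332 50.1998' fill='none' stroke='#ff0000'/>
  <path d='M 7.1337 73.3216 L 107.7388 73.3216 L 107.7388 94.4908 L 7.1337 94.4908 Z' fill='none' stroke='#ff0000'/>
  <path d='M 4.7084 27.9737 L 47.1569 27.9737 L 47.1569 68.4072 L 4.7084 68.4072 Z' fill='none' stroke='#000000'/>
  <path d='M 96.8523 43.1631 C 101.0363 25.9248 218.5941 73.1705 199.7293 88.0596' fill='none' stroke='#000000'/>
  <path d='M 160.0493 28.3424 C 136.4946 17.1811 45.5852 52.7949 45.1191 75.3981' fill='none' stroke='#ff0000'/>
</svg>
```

(Gcodetools for Inkscape — laser output)
G21
G90
G0 X55.0025 Y99.4438
M3 S208
G1 X179.2921 Y109.4014 F2932
G1 X142.8176 Y57.8087
G1 X189.8778 Y72.4576
G1 X92.0818 Y76.5430
G1 X168.1694 Y116.4734
M5
G0 X192.0961 Y64.9342
M3 S481
G1 X177.8778 Y67.7531 F1693
G1 X155.1545 Y71.7964
G1 X127.5587 Y76.6288
G1 X98.7231 Y81.8150
G1 X72.2801 Y86.9194
G1 X51.8624 Y91.5067
G1 X41.1026 Y95.1416
G1 X43.6332 Y97.3885
M5
G0 X7.1337 Y74.2667
M3 S481
G1 X107.7388 Y74.2667 F1693
G1 X107.7388 Y53.0975
G1 X7.1337 Y53.0975
G1 X7.1337 Y74.2667
M5
G0 X4.7084 Y119.6146
M3 S208
G1 X47.1569 Y119.6146 F2932
G1 X47.1569 Y79.1811
G1 X4.7084 Y79.1811
G1 X4.7084 Y119.6146
M5
G0 X96.8523 Y104.4252
M3 S208
G1 X103.2478 Y108.0560 F2932
G1 X117.3448 Y106.7763
G1 X136.2160 Y101.7209
G1 X156.9341 Y94.0247
G1 X176.5718 Y84.8225
G1 X192.2017 Y75.2493
G1 X200.8967 Y66.4397
G1 X199.7293 Y59.5287
M5
G0 X160.0493 Y119.2459
M3 S481
G1 X148.3672 Y121.3556 F1693
G1 X132.2199 Y119.7807
G1 X113.4564 Y115.2219
G1 X93.9260 Y108.3797
G1 X75.4779 Y99.9549
G1 X59.9612 Y90.6479
G1 X49.2252 Y81.1595
G1 X45.1191 Y72.1902
M5
G0 X0.0000 Y0.0000

1 u = 1 mm; y_m = 147.5883 − y.

[1] `<polyline>` open polyline, #000000→engrave S208 F2932: (55.0025,99.4438) → (179.2921,109.4014) → (142.8176,57.8087) → (189.8778,72.4576) → (92.0818,76.5430) → (168.1694,116.4734)

[2] `<path>` cubic bezier, #ff0000→score S481 F1693: (192.0961,64.9342) → (177.8778,67.7531) → (155.1545,71.7964) → (127.5587,76.6288) → (98.7231,81.8150) → (72.2801,86.9194) → (51.8624,91.5067) → (41.1026,95.1416) → (43.6332,97.3885)

[3] `<path>` rectangle, #ff0000→score S481 F1693: (7.1337,74.2667) → (107.7388,74.2667) → (107.7388,53.0975) → (7.1337,53.0975) → (7.1337,74.2667) (closed)

[4] `<path>` rectangle, #000000→engrave S208 F2932: (4.7084,119.6146) → (47.1569,119.6146) → (47.1569,79.1811) → (4.7084,79.1811) → (4.7084,119.6146) (closed)

[5] `<path>` cubic bezier, #000000→engrave S208 F2932: (96.8523,104.4252) → (103.2478,108.0560) → (117.3448,106.7763) → (136.2160,101.7209) → (156.9341,94.0247) → (176.5718,84.8225) → (192.2017,75.2493) → (200.8967,66.4397) → (199.7293,59.5287)

[6] `<path>` cubic bezier, #ff0000→score S481 F1693: (160.0493,119.2459) → (148.3672,121.3556) → (132.2199,119.7807) → (113.4564,115.2219) → (93.9260,108.3797) → (75.4779,99.9549) → (59.9612,90.6479) → (49.2252,81.1595) → (45.1191,72.1902)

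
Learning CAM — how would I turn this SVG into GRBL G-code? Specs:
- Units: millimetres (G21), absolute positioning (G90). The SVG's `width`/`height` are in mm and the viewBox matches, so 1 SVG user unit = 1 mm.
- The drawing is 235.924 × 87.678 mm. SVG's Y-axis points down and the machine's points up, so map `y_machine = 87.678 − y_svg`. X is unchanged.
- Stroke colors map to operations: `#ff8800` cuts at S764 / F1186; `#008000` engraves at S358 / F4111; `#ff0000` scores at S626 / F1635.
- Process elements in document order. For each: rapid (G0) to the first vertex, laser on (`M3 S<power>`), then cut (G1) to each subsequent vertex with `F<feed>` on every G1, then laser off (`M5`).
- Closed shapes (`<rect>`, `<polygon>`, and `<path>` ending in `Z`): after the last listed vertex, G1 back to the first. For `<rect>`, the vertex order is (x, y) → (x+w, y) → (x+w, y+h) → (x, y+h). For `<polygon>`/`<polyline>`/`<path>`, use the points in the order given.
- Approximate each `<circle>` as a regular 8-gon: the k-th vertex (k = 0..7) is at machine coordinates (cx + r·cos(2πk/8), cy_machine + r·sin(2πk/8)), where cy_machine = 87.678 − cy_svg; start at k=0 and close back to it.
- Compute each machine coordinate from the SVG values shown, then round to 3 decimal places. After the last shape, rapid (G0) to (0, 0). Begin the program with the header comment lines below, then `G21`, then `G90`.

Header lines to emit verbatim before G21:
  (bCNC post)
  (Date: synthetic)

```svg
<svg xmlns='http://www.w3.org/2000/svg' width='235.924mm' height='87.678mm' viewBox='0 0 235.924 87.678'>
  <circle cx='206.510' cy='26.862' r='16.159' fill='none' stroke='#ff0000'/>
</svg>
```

(bCNC post)
(Date: synthetic)
G21
G90
G0 X222.669 Y60.816
M3 S626
G1 X217.936 Y72.242 F1635
G1 X206.510 Y76.975 F1635
G1 X195.084 Y72.242 F1635
G1 X190.351 Y60.816 F1635
G1 X195.084 Y49.390 F1635
G1 X206.510 Y44.657 F1635
G1 X217.936 Y49.390 F1635
G1 X222.669 Y60.816 F1635
M5
G0 X0.000 Y0.000

viewBox `0 0 235.924 87.678` with mm width/height → 1 unit = 1 mm. Flip: y_m = 87.678 − y_svg.

**Shape 1** — `<circle>` circle, stroke `#ff0000` → score (S626, F1635). Machine vertices: (222.669,60.816) → (217.936,72.242) → (206.510,76.975) → (195.084,72.242) → (190.351,60.816) → (195.084,49.390) → (206.510,44.657) → (217.936,49.390) → (222.669,60.816). Closed: final G1 returns to the first vertex.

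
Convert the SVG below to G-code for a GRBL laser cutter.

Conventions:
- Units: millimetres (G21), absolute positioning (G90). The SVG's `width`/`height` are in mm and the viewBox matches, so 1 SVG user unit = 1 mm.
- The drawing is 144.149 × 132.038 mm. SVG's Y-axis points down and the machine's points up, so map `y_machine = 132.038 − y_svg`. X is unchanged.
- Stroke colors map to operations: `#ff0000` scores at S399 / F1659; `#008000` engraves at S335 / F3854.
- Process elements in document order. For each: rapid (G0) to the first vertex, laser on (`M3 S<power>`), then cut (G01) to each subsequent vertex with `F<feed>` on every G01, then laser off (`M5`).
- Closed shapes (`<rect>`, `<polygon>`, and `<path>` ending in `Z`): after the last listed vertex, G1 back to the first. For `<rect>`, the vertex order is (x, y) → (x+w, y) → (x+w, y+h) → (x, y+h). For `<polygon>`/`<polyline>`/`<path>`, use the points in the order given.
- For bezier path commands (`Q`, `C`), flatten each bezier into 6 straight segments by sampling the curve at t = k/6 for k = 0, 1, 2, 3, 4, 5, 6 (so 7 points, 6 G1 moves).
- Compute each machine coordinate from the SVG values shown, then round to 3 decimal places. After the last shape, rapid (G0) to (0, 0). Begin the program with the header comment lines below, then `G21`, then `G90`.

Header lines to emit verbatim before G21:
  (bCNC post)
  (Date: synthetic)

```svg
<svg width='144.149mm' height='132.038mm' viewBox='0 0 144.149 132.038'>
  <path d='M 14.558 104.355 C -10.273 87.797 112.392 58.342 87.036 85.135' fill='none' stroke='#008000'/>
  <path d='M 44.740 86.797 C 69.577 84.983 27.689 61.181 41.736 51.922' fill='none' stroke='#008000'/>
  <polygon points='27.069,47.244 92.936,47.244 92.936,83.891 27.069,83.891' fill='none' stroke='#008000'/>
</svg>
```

(bCNC post)
(Date: synthetic)
G21
G90
G0 X14.558 Y27.683
M3 S335
G01 X13.066 Y36.717 F3854
G01 X27.947 Y45.979 F3854
G01 X50.994 Y53.550 F3854
G01 X73.997 Y57.508 F3854
G01 X88.747 Y55.932 F3854
G01 X87.036 Y46.903 F3854
M5
G0 X44.740 Y45.241
M3 S335
G01 X52.166 Y47.811 F3854
G01 X51.878 Y53.031 F3854
G01 X47.284 Y59.887 F3854
G01 X41.791 Y67.362 F3854
G01 X38.806 Y74.444 F3854
G01 X41.736 Y80.116 F3854
M5
G0 X27.069 Y84.794
M3 S335
G01 X92.936 Y84.794 F3854
G01 X92.936 Y48.147 F3854
G01 X27.069 Y48.147 F3854
G01 X27.069 Y84.794 F3854
M5
G0 X0.000 Y0.000

Since the viewBox matches the mm dimensions, user units are millimetres directly. The only transform is the Y-flip y_m = 132.038 − y_svg.

Shape 1 is a cubic bezier drawn with `<path>`. Its stroke #008000 means engrave at S335, F3854. After flipping Y the toolpath is (14.558,27.683) → (13.066,36.717) → (27.947,45.979) → (50.994,53.550) → (73.997,57.508) → (88.747,55.932) → (87.036,46.903).

Shape 2 is a cubic bezier drawn with `<path>`. Its stroke #008000 means engrave at S335, F3854. After flipping Y the toolpath is (44.740,45.241) → (52.166,47.811) → (51.878,53.031) → (47.284,59.887) → (41.791,67.362) → (38.806,74.444) → (41.736,80.116).

Shape 3 is a rectangle drawn with `<polygon>`. Its stroke #008000 means engrave at S335, F3854. After flipping Y the toolpath is (27.069,84.794) → (92.936,84.794) → (92.936,48.147) → (27.069,48.147) → (27.069,84.794), returning to the start.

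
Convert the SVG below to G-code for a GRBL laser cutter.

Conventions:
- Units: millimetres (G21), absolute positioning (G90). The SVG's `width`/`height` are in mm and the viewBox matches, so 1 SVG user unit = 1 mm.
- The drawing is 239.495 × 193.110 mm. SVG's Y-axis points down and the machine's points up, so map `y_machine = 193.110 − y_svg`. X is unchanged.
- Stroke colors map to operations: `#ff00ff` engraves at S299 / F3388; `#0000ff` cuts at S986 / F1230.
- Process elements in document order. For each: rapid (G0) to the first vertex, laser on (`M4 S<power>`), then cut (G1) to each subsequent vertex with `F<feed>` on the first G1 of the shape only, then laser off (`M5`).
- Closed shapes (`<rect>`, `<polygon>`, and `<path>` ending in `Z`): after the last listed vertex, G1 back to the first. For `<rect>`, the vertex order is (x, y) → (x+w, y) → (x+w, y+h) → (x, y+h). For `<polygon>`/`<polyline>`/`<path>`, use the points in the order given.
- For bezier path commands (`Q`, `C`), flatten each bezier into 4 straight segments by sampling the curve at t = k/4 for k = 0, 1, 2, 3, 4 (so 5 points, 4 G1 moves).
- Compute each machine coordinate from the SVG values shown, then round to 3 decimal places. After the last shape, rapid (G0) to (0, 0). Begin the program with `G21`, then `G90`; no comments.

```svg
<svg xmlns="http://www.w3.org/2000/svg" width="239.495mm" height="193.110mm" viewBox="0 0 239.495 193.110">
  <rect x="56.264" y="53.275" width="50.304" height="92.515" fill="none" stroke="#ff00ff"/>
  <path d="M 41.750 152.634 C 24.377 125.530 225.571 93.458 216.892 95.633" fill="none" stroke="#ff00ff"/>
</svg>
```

G21
G90
G0 X56.264 Y139.835
M4 S299
G1 X106.568 Y139.835 F3388
G1 X106.568 Y47.320
G1 X56.264 Y47.320
G1 X56.264 Y139.835
M5
G0 X41.750 Y40.476
M4 S299
G1 X63.007 Y61.123 F3388
G1 X126.061 Y79.956
G1 X190.744 Y93.300
G1 X216.892 Y97.477
M5
G0 X0.000 Y0.000

viewBox `0 0 239.495 193.110` with mm width/height → 1 unit = 1 mm. Flip: y_m = 193.110 − y_svg.

**Shape 1** — `<rect>` rectangle, stroke `#ff00ff` → engrave (S299, F3388). Machine vertices: (56.264,139.835) → (106.568,139.835) → (106.568,47.320) → (56.264,47.320) → (56.264,139.835). Closed: final G1 returns to the first vertex.

**Shape 2** — `<path>` cubic bezier, stroke `#ff00ff` → engrave (S299, F3388). Control points (SVG): P0=(41.750,152.634), P1=(24.377,125.530), P2=(225.571,93.458), P3=(216.892,95.633); sampled at t=k/4. Machine vertices: (41.750,40.476) → (63.007,61.123) → (126.061,79.956) → (190.744,93.300) → (216.892,97.477). Open path.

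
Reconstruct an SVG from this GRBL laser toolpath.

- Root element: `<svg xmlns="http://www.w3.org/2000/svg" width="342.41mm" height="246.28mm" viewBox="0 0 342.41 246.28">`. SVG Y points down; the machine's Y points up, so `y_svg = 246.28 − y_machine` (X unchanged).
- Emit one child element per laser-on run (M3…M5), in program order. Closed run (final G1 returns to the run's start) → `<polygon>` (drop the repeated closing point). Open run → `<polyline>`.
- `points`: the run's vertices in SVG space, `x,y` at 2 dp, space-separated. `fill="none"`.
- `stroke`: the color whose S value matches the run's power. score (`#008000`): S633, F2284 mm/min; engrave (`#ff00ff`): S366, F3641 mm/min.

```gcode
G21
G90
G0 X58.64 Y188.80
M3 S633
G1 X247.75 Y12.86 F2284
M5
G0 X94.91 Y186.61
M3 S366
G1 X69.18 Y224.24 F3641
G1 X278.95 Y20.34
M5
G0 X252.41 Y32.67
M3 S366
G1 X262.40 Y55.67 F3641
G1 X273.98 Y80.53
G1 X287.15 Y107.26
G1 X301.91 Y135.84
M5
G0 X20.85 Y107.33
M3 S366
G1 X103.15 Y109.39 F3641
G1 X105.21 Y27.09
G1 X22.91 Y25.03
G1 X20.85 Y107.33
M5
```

Machine Y-up, SVG Y-down with viewBox height 246.28, so y_svg = 246.28 − y_machine; X carries over.

Run 1: power S633 maps to stroke `#008000` (score). The run is open, so emit a `<polyline>` with points (Y-flipped): 58.64,57.48 247.75,233.42.

Run 2: the run's S366 means `#ff00ff` (engrave). The run is open, so emit a `<polyline>` with points (Y-flipped): 94.91,59.67 69.18,22.04 278.95,225.94.

Run 3: the run's S366 means `#ff00ff` (engrave). The run is open, so emit a `<polyline>` with points (Y-flipped): 252.41,213.61 262.40,190.61 273.98,165.75 287.15,139.02 301.91,110.44.

Run 4: power S366 maps to stroke `#ff00ff` (engrave). The run returns to its start, so emit a `<polygon>` with points (Y-flipped): 20.85,138.95 103.15,136.89 105.21,219.19 22.91,221.25.

<svg xmlns="http://www.w3.org/2000/svg" width="342.41mm" height="246.28mm" viewBox="0 0 342.41 246.28">
  <polyline points="58.64,57.48 247.75,233.42" fill="none" stroke="#008000"/>
  <polyline points="94.91,59.67 69.18,22.04 278.95,225.94" fill="none" stroke="#ff00ff"/>
  <polyline points="252.41,213.61 262.40,190.61 273.98,165.75 287.15,139.02 301.91,110.44" fill="none" stroke="#ff00ff"/>
  <polygon points="20.85,138.95 103.15,136.89 105.21,219.19 22.91,221.25" fill="none" stroke="#ff00ff"/>
</svg>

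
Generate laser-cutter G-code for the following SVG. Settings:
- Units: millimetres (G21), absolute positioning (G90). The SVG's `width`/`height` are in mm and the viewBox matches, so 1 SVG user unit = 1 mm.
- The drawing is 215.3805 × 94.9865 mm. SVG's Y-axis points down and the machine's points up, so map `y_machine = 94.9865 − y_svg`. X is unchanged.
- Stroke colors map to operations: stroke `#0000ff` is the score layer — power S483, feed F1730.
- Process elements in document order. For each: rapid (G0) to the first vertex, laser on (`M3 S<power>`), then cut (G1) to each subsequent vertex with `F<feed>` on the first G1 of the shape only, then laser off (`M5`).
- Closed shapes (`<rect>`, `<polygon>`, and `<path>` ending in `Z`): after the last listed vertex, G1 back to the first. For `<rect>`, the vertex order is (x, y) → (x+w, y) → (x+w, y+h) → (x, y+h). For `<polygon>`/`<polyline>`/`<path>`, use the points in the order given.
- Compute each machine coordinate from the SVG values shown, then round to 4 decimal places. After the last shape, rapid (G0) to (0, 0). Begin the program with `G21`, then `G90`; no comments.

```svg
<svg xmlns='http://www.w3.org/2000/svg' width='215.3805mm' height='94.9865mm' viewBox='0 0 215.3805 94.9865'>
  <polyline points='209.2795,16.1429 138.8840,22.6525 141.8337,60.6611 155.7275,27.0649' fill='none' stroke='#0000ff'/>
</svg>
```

1 u = 1 mm; y_m = 94.9865 − y.

[1] `<polyline>` open polyline, #0000ff→score S483 F1730: (209.2795,78.8436) → (138.8840,72.3340) → (141.8337,34.3254) → (155.7275,67.9216)

G21
G90
G0 X209.2795 Y78.8436
M3 S483
G1 X138.8840 Y72.3340 F1730
G1 X141.8337 Y34.3254
G1 X155.7275 Y67.9216
M5
G0 X0.0000 Y0.0000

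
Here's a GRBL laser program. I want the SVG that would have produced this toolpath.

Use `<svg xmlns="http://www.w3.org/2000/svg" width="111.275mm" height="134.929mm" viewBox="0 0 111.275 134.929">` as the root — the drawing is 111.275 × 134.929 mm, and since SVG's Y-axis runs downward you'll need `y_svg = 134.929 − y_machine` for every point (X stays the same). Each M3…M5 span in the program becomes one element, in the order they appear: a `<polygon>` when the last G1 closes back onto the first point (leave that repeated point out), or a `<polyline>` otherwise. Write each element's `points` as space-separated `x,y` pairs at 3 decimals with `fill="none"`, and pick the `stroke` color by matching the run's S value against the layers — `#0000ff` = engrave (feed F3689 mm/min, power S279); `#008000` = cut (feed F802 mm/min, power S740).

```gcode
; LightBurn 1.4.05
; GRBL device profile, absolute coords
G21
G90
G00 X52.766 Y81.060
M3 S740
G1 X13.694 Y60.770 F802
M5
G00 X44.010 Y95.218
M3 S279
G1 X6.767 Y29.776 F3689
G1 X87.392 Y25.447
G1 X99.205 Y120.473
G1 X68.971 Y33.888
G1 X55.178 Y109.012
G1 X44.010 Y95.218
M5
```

y_svg = 134.929 − y_m.

[1] S740→`#008000` (cut); open run; points: 52.766,53.869 13.694,74.159

[2] S279→`#0000ff` (engrave); closed run; points: 44.010,39.711 6.767,105.153 87.392,109.482 99.205,14.456 68.971,101.041 55.178,25.917

<svg xmlns="http://www.w3.org/2000/svg" width="111.275mm" height="134.929mm" viewBox="0 0 111.275 134.929">
  <polyline points="52.766,53.869 13.694,74.159" fill="none" stroke="#008000"/>
  <polygon points="44.010,39.711 6.767,105.153 87.392,109.482 99.205,14.456 68.971,101.041 55.178,25.917" fill="none" stroke="#0000ff"/>
</svg>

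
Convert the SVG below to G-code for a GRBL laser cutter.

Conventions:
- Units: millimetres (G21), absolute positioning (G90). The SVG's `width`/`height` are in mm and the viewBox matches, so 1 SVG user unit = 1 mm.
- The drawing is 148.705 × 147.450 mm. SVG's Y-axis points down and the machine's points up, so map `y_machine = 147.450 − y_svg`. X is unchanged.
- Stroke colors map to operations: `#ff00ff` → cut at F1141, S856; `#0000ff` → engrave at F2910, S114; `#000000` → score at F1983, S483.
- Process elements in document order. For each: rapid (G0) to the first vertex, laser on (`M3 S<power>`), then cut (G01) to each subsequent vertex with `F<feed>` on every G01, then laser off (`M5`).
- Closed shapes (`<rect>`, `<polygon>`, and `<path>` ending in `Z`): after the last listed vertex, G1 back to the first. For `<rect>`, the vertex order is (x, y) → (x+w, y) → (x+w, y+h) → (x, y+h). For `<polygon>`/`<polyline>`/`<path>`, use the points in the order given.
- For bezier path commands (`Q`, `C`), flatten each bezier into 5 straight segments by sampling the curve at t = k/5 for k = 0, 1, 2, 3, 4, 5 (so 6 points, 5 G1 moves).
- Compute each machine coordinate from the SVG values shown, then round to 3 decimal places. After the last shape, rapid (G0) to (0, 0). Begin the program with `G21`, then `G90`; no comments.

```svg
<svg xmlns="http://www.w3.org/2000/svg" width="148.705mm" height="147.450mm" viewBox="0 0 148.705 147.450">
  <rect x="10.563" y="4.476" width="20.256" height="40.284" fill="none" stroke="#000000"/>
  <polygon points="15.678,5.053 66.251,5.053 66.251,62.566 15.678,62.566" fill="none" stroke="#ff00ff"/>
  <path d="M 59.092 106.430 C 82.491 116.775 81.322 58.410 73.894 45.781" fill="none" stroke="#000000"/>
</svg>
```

viewBox `0 0 148.705 147.450` with mm width/height → 1 unit = 1 mm. Flip: y_m = 147.450 − y_svg.

**Shape 1** — `<rect>` rectangle, stroke `#000000` → score (S483, F1983). Machine vertices: (10.563,142.974) → (30.819,142.974) → (30.819,102.690) → (10.563,102.690) → (10.563,142.974). Closed: final G1 returns to the first vertex.

**Shape 2** — `<polygon>` rectangle, stroke `#ff00ff` → cut (S856, F1141). Machine vertices: (15.678,142.397) → (66.251,142.397) → (66.251,84.884) → (15.678,84.884) → (15.678,142.397). Closed: final G1 returns to the first vertex.

**Shape 3** — `<path>` cubic bezier, stroke `#000000` → score (S483, F1983). Control points (SVG): P0=(59.092,106.430), P1=(82.491,116.775), P2=(81.322,58.410), P3=(73.894,45.781); sampled at t=k/5. Machine vertices: (59.092,41.020) → (70.330,42.143) → (76.550,54.262) → (78.632,71.885) → (77.453,89.519) → (73.894,101.669). Open path.

G21
G90
G0 X10.563 Y142.974
M3 S483
G01 X30.819 Y142.974 F1983
G01 X30.819 Y102.690 F1983
G01 X10.563 Y102.690 F1983
G01 X10.563 Y142.974 F1983
M5
G0 X15.678 Y142.397
M3 S856
G01 X66.251 Y142.397 F1141
G01 X66.251 Y84.884 F1141
G01 X15.678 Y84.884 F1141
G01 X15.678 Y142.397 F1141
M5
G0 X59.092 Y41.020
M3 S483
G01 X70.330 Y42.143 F1983
G01 X76.550 Y54.262 F1983
G01 X78.632 Y71.885 F1983
G01 X77.453 Y89.519 F1983
G01 X73.894 Y101.669 F1983
M5
G0 X0.000 Y0.000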